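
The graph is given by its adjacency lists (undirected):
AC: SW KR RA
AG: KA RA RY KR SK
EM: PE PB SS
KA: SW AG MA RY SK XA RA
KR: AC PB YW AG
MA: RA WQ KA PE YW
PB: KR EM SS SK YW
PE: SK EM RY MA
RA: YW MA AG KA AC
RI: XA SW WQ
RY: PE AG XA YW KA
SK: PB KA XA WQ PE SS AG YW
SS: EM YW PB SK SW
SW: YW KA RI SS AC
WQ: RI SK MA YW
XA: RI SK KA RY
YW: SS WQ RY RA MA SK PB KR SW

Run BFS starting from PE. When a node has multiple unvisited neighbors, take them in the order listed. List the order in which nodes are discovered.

Visit PE; enqueue SK, EM, RY, MA → queue [SK, EM, RY, MA]
Visit SK; enqueue PB, KA, XA, WQ, SS, AG, YW → queue [EM, RY, MA, PB, KA, XA, WQ, SS, AG, YW]
Visit EM → queue [RY, MA, PB, KA, XA, WQ, SS, AG, YW]
Visit RY → queue [MA, PB, KA, XA, WQ, SS, AG, YW]
Visit MA; enqueue RA → queue [PB, KA, XA, WQ, SS, AG, YW, RA]
Visit PB; enqueue KR → queue [KA, XA, WQ, SS, AG, YW, RA, KR]
Visit KA; enqueue SW → queue [XA, WQ, SS, AG, YW, RA, KR, SW]
Visit XA; enqueue RI → queue [WQ, SS, AG, YW, RA, KR, SW, RI]
Visit WQ → queue [SS, AG, YW, RA, KR, SW, RI]
Visit SS → queue [AG, YW, RA, KR, SW, RI]
Visit AG → queue [YW, RA, KR, SW, RI]
Visit YW → queue [RA, KR, SW, RI]
Visit RA; enqueue AC → queue [KR, SW, RI, AC]
Visit KR → queue [SW, RI, AC]
Visit SW → queue [RI, AC]
Visit RI → queue [AC]
Visit AC → queue []

PE → SK → EM → RY → MA → PB → KA → XA → WQ → SS → AG → YW → RA → KR → SW → RI → AC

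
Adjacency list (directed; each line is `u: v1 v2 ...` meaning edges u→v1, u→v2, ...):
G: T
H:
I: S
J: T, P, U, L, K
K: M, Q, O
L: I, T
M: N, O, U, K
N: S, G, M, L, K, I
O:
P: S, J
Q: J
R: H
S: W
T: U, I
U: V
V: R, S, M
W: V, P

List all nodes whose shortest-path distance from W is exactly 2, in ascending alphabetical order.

J, M, R, S

Level 0: W
Level 1: P, V
Level 2: J, M, R, S
Level 3: H, K, L, N, O, T, U
Level 4: G, I, Q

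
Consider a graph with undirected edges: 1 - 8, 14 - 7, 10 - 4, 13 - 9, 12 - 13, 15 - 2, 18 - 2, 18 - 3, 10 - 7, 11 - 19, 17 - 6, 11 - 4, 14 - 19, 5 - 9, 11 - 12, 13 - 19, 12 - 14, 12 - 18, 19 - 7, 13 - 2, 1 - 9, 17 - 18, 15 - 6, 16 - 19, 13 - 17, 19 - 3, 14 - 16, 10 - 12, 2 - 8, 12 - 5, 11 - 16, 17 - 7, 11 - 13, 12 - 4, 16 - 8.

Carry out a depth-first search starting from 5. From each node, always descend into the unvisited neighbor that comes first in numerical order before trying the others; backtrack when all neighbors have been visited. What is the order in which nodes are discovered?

Visit 5
5 → 9
9 → 1
1 → 8
8 → 2
2 → 13
13 → 11
11 → 4
4 → 10
10 → 7
7 → 14
14 → 12
12 → 18
18 → 3
3 → 19
19 → 16
18 → 17
17 → 6
6 → 15

5, 9, 1, 8, 2, 13, 11, 4, 10, 7, 14, 12, 18, 3, 19, 16, 17, 6, 15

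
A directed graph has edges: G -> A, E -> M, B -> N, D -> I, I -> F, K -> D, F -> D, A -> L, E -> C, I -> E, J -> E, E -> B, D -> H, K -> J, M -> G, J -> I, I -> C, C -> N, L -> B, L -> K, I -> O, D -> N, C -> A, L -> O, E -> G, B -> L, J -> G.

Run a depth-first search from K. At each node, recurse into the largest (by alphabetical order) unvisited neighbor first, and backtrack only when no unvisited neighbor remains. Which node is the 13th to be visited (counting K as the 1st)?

L

Visit K
K → J
J → I
I → O
I → F
F → D
D → N
D → H
I → E
E → M
M → G
G → A
A → L
L → B
E → C

Visit order: K, J, I, O, F, D, N, H, E, M, G, A, L, B, C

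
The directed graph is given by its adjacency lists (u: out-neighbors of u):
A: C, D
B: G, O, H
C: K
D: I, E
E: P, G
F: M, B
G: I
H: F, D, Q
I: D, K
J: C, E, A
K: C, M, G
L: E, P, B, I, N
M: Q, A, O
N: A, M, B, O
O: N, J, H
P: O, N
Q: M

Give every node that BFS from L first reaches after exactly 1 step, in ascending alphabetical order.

B, E, I, N, P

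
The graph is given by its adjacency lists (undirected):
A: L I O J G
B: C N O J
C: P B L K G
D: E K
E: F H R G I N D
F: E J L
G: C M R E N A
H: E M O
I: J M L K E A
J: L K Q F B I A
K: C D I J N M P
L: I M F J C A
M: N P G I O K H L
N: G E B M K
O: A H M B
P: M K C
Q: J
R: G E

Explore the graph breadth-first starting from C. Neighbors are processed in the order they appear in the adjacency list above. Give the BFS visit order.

C, P, B, L, K, G, M, N, O, J, I, F, A, D, R, E, H, Q

Visit C; enqueue P, B, L, K, G → queue [P, B, L, K, G]
Visit P; enqueue M → queue [B, L, K, G, M]
Visit B; enqueue N, O, J → queue [L, K, G, M, N, O, J]
Visit L; enqueue I, F, A → queue [K, G, M, N, O, J, I, F, A]
Visit K; enqueue D → queue [G, M, N, O, J, I, F, A, D]
Visit G; enqueue R, E → queue [M, N, O, J, I, F, A, D, R, E]
Visit M; enqueue H → queue [N, O, J, I, F, A, D, R, E, H]
Visit N → queue [O, J, I, F, A, D, R, E, H]
Visit O → queue [J, I, F, A, D, R, E, H]
Visit J; enqueue Q → queue [I, F, A, D, R, E, H, Q]
Visit I → queue [F, A, D, R, E, H, Q]
Visit F → queue [A, D, R, E, H, Q]
Visit A → queue [D, R, E, H, Q]
Visit D → queue [R, E, H, Q]
Visit R → queue [E, H, Q]
Visit E → queue [H, Q]
Visit H → queue [Q]
Visit Q → queue []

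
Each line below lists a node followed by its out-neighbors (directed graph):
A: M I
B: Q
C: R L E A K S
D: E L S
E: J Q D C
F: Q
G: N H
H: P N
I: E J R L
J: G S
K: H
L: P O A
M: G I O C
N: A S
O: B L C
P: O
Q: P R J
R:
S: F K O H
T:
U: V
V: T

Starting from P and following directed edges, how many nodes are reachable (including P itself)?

19

BFS from P visits: P, O, B, L, C, Q, A, R, E, K, S, J, M, I, D, H, F, G, N
Reachable nodes: 19 of 22 total.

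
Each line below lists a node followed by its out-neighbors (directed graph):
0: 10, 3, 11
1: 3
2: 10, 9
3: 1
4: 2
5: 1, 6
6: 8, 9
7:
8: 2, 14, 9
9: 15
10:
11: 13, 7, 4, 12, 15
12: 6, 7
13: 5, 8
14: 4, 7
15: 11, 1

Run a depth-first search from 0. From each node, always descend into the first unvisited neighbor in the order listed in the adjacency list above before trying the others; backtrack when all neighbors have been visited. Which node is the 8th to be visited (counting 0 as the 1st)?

Visit 0
0 → 10
0 → 3
3 → 1
0 → 11
11 → 13
13 → 5
5 → 6
6 → 8
8 → 2
2 → 9
9 → 15
8 → 14
14 → 4
14 → 7
11 → 12

Visit order: 0, 10, 3, 1, 11, 13, 5, 6, 8, 2, 9, 15, 14, 4, 7, 12

6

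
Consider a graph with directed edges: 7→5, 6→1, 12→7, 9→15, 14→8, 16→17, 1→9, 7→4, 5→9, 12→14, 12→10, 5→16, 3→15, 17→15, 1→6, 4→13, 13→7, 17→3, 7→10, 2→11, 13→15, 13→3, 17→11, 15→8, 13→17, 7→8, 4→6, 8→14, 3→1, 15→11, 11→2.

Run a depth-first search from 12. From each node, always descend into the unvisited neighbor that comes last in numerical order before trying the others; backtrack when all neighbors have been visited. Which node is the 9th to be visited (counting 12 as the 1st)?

Visit 12
12 → 14
14 → 8
12 → 10
12 → 7
7 → 5
5 → 16
16 → 17
17 → 15
15 → 11
11 → 2
17 → 3
3 → 1
1 → 9
1 → 6
7 → 4
4 → 13

Visit order: 12, 14, 8, 10, 7, 5, 16, 17, 15, 11, 2, 3, 1, 9, 6, 4, 13

15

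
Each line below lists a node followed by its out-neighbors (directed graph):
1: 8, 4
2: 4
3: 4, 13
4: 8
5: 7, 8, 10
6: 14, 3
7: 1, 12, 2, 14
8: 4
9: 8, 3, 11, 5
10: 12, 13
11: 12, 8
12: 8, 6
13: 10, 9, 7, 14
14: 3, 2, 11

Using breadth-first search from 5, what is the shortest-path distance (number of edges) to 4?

Level 0: 5
Level 1: 7, 8, 10
Level 2: 1, 2, 4, 12, 13, 14
Level 3: 3, 6, 9, 11
4 first appears at level 2.

2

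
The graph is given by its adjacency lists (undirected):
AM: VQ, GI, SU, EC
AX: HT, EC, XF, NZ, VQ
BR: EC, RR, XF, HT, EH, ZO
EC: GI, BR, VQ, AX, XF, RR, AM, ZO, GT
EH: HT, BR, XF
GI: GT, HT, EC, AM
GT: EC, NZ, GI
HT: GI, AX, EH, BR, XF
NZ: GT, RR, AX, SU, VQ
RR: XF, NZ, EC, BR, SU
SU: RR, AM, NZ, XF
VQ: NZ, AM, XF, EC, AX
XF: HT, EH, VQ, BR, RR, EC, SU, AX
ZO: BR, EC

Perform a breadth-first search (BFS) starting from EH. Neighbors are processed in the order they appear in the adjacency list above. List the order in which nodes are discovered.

Visit EH; enqueue HT, BR, XF → queue [HT, BR, XF]
Visit HT; enqueue GI, AX → queue [BR, XF, GI, AX]
Visit BR; enqueue EC, RR, ZO → queue [XF, GI, AX, EC, RR, ZO]
Visit XF; enqueue VQ, SU → queue [GI, AX, EC, RR, ZO, VQ, SU]
Visit GI; enqueue GT, AM → queue [AX, EC, RR, ZO, VQ, SU, GT, AM]
Visit AX; enqueue NZ → queue [EC, RR, ZO, VQ, SU, GT, AM, NZ]
Visit EC → queue [RR, ZO, VQ, SU, GT, AM, NZ]
Visit RR → queue [ZO, VQ, SU, GT, AM, NZ]
Visit ZO → queue [VQ, SU, GT, AM, NZ]
Visit VQ → queue [SU, GT, AM, NZ]
Visit SU → queue [GT, AM, NZ]
Visit GT → queue [AM, NZ]
Visit AM → queue [NZ]
Visit NZ → queue []

EH -> HT -> BR -> XF -> GI -> AX -> EC -> RR -> ZO -> VQ -> SU -> GT -> AM -> NZ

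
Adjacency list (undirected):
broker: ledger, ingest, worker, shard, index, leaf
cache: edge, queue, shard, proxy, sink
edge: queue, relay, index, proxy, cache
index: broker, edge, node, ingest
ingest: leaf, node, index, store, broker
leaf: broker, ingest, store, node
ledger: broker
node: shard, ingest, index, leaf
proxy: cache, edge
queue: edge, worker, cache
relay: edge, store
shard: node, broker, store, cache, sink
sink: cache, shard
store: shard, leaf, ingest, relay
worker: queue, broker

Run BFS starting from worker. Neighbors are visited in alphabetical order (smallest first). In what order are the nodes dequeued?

Visit worker; enqueue broker, queue → queue [broker, queue]
Visit broker; enqueue index, ingest, leaf, ledger, shard → queue [queue, index, ingest, leaf, ledger, shard]
Visit queue; enqueue cache, edge → queue [index, ingest, leaf, ledger, shard, cache, edge]
Visit index; enqueue node → queue [ingest, leaf, ledger, shard, cache, edge, node]
Visit ingest; enqueue store → queue [leaf, ledger, shard, cache, edge, node, store]
Visit leaf → queue [ledger, shard, cache, edge, node, store]
Visit ledger → queue [shard, cache, edge, node, store]
Visit shard; enqueue sink → queue [cache, edge, node, store, sink]
Visit cache; enqueue proxy → queue [edge, node, store, sink, proxy]
Visit edge; enqueue relay → queue [node, store, sink, proxy, relay]
Visit node → queue [store, sink, proxy, relay]
Visit store → queue [sink, proxy, relay]
Visit sink → queue [proxy, relay]
Visit proxy → queue [relay]
Visit relay → queue []

worker, broker, queue, index, ingest, leaf, ledger, shard, cache, edge, node, store, sink, proxy, relay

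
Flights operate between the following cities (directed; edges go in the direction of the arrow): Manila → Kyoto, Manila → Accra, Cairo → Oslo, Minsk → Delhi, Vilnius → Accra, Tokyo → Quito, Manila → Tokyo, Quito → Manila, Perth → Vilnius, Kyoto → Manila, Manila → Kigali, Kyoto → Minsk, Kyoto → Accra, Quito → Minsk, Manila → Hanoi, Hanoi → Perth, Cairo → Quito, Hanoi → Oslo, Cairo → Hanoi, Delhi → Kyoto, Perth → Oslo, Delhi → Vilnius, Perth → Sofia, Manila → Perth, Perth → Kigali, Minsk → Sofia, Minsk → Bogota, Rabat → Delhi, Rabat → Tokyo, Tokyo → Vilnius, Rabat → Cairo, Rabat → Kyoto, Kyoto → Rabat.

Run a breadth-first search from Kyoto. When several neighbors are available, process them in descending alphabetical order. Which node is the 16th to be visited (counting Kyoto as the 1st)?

Oslo

Visit Kyoto; enqueue Rabat, Minsk, Manila, Accra → queue [Rabat, Minsk, Manila, Accra]
Visit Rabat; enqueue Tokyo, Delhi, Cairo → queue [Minsk, Manila, Accra, Tokyo, Delhi, Cairo]
Visit Minsk; enqueue Sofia, Bogota → queue [Manila, Accra, Tokyo, Delhi, Cairo, Sofia, Bogota]
Visit Manila; enqueue Perth, Kigali, Hanoi → queue [Accra, Tokyo, Delhi, Cairo, Sofia, Bogota, Perth, Kigali, Hanoi]
Visit Accra → queue [Tokyo, Delhi, Cairo, Sofia, Bogota, Perth, Kigali, Hanoi]
Visit Tokyo; enqueue Vilnius, Quito → queue [Delhi, Cairo, Sofia, Bogota, Perth, Kigali, Hanoi, Vilnius, Quito]
Visit Delhi → queue [Cairo, Sofia, Bogota, Perth, Kigali, Hanoi, Vilnius, Quito]
Visit Cairo; enqueue Oslo → queue [Sofia, Bogota, Perth, Kigali, Hanoi, Vilnius, Quito, Oslo]
Visit Sofia → queue [Bogota, Perth, Kigali, Hanoi, Vilnius, Quito, Oslo]
Visit Bogota → queue [Perth, Kigali, Hanoi, Vilnius, Quito, Oslo]
Visit Perth → queue [Kigali, Hanoi, Vilnius, Quito, Oslo]
Visit Kigali → queue [Hanoi, Vilnius, Quito, Oslo]
Visit Hanoi → queue [Vilnius, Quito, Oslo]
Visit Vilnius → queue [Quito, Oslo]
Visit Quito → queue [Oslo]
Visit Oslo → queue []

Visit order: Kyoto, Rabat, Minsk, Manila, Accra, Tokyo, Delhi, Cairo, Sofia, Bogota, Perth, Kigali, Hanoi, Vilnius, Quito, Oslo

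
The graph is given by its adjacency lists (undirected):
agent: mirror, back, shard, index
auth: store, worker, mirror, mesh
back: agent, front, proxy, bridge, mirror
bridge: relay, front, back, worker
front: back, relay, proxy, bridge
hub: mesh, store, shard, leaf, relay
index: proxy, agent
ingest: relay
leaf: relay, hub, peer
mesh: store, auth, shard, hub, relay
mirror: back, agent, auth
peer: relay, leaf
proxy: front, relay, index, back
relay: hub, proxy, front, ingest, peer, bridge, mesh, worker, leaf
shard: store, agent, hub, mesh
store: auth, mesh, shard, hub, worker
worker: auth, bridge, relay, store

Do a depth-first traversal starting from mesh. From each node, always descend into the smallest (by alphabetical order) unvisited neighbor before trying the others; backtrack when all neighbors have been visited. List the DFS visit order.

mesh auth mirror agent back bridge front proxy index relay hub leaf peer shard store worker ingest

Visit mesh
mesh → auth
auth → mirror
mirror → agent
agent → back
back → bridge
bridge → front
front → proxy
proxy → index
proxy → relay
relay → hub
hub → leaf
leaf → peer
hub → shard
shard → store
store → worker
relay → ingest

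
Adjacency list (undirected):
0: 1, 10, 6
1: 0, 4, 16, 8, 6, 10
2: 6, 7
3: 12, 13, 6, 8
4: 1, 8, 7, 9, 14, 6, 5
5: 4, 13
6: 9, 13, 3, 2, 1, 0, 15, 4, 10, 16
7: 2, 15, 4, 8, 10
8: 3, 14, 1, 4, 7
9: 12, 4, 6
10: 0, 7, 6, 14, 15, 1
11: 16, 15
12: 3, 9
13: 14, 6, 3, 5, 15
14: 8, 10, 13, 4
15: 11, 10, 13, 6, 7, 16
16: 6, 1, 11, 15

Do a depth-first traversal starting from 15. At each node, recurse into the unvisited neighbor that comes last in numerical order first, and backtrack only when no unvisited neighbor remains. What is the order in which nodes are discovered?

Visit 15
15 → 16
16 → 11
16 → 6
6 → 13
13 → 14
14 → 10
10 → 7
7 → 8
8 → 4
4 → 9
9 → 12
12 → 3
4 → 5
4 → 1
1 → 0
7 → 2

15, 16, 11, 6, 13, 14, 10, 7, 8, 4, 9, 12, 3, 5, 1, 0, 2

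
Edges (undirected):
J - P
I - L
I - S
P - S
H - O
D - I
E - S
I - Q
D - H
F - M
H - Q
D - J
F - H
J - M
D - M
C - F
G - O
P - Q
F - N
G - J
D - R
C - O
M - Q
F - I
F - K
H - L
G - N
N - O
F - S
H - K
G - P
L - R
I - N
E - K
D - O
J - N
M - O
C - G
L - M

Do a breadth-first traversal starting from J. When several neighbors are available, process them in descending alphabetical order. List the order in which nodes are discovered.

J P N M G D S Q O I F L C R H E K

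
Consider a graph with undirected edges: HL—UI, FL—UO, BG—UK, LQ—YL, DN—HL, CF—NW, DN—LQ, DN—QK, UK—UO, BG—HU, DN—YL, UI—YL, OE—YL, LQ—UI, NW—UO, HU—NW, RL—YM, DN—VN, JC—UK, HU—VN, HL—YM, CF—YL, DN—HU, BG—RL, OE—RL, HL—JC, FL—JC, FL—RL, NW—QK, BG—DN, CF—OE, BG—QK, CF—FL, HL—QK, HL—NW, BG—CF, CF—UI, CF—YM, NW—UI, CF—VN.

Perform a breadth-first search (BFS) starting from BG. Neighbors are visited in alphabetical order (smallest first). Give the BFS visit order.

BG, CF, DN, HU, QK, RL, UK, FL, NW, OE, UI, VN, YL, YM, HL, LQ, JC, UO

Visit BG; enqueue CF, DN, HU, QK, RL, UK → queue [CF, DN, HU, QK, RL, UK]
Visit CF; enqueue FL, NW, OE, UI, VN, YL, YM → queue [DN, HU, QK, RL, UK, FL, NW, OE, UI, VN, YL, YM]
Visit DN; enqueue HL, LQ → queue [HU, QK, RL, UK, FL, NW, OE, UI, VN, YL, YM, HL, LQ]
Visit HU → queue [QK, RL, UK, FL, NW, OE, UI, VN, YL, YM, HL, LQ]
Visit QK → queue [RL, UK, FL, NW, OE, UI, VN, YL, YM, HL, LQ]
Visit RL → queue [UK, FL, NW, OE, UI, VN, YL, YM, HL, LQ]
Visit UK; enqueue JC, UO → queue [FL, NW, OE, UI, VN, YL, YM, HL, LQ, JC, UO]
Visit FL → queue [NW, OE, UI, VN, YL, YM, HL, LQ, JC, UO]
Visit NW → queue [OE, UI, VN, YL, YM, HL, LQ, JC, UO]
Visit OE → queue [UI, VN, YL, YM, HL, LQ, JC, UO]
Visit UI → queue [VN, YL, YM, HL, LQ, JC, UO]
Visit VN → queue [YL, YM, HL, LQ, JC, UO]
Visit YL → queue [YM, HL, LQ, JC, UO]
Visit YM → queue [HL, LQ, JC, UO]
Visit HL → queue [LQ, JC, UO]
Visit LQ → queue [JC, UO]
Visit JC → queue [UO]
Visit UO → queue []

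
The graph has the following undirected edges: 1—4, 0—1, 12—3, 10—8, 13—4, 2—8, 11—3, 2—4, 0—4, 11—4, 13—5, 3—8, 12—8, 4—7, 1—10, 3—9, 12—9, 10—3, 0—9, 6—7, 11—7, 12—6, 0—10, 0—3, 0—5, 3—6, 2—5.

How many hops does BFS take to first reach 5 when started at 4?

2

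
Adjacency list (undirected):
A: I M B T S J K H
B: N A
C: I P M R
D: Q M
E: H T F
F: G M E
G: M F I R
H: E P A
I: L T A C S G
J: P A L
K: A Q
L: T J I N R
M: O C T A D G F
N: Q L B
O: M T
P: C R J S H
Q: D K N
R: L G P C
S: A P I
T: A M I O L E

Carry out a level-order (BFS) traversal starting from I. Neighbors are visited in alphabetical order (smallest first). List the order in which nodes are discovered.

I -> A -> C -> G -> L -> S -> T -> B -> H -> J -> K -> M -> P -> R -> F -> N -> E -> O -> Q -> D

Visit I; enqueue A, C, G, L, S, T → queue [A, C, G, L, S, T]
Visit A; enqueue B, H, J, K, M → queue [C, G, L, S, T, B, H, J, K, M]
Visit C; enqueue P, R → queue [G, L, S, T, B, H, J, K, M, P, R]
Visit G; enqueue F → queue [L, S, T, B, H, J, K, M, P, R, F]
Visit L; enqueue N → queue [S, T, B, H, J, K, M, P, R, F, N]
Visit S → queue [T, B, H, J, K, M, P, R, F, N]
Visit T; enqueue E, O → queue [B, H, J, K, M, P, R, F, N, E, O]
Visit B → queue [H, J, K, M, P, R, F, N, E, O]
Visit H → queue [J, K, M, P, R, F, N, E, O]
Visit J → queue [K, M, P, R, F, N, E, O]
Visit K; enqueue Q → queue [M, P, R, F, N, E, O, Q]
Visit M; enqueue D → queue [P, R, F, N, E, O, Q, D]
Visit P → queue [R, F, N, E, O, Q, D]
Visit R → queue [F, N, E, O, Q, D]
Visit F → queue [N, E, O, Q, D]
Visit N → queue [E, O, Q, D]
Visit E → queue [O, Q, D]
Visit O → queue [Q, D]
Visit Q → queue [D]
Visit D → queue []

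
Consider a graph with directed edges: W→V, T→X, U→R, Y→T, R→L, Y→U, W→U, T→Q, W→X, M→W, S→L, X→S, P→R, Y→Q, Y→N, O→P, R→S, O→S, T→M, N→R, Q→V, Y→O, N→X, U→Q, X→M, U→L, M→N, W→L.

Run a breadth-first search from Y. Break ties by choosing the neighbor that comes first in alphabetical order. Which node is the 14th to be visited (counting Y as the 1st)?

W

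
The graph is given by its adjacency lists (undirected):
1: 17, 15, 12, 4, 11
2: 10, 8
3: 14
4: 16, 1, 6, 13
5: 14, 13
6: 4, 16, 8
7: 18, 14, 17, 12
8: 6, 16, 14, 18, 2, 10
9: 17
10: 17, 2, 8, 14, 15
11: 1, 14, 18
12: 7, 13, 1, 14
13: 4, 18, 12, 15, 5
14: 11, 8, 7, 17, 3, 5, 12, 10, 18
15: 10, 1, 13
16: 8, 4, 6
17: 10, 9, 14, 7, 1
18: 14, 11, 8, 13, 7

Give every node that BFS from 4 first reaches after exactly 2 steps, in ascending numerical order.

Level 0: 4
Level 1: 1, 6, 13, 16
Level 2: 5, 8, 11, 12, 15, 17, 18
Level 3: 2, 7, 9, 10, 14
Level 4: 3

5, 8, 11, 12, 15, 17, 18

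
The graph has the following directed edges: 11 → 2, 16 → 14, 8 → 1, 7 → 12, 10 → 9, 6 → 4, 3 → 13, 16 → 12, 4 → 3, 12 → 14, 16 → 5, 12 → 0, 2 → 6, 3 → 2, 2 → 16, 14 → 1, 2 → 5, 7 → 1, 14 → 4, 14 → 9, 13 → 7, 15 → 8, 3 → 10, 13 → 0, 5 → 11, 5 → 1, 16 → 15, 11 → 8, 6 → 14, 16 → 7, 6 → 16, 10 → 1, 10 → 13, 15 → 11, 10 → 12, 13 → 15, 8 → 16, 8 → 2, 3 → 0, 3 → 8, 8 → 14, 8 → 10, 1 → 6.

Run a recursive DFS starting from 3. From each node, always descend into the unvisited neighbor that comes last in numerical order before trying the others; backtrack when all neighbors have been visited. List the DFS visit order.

3 -> 13 -> 15 -> 11 -> 8 -> 16 -> 14 -> 9 -> 4 -> 1 -> 6 -> 12 -> 0 -> 7 -> 5 -> 10 -> 2

Visit 3
3 → 13
13 → 15
15 → 11
11 → 8
8 → 16
16 → 14
14 → 9
14 → 4
14 → 1
1 → 6
16 → 12
12 → 0
16 → 7
16 → 5
8 → 10
8 → 2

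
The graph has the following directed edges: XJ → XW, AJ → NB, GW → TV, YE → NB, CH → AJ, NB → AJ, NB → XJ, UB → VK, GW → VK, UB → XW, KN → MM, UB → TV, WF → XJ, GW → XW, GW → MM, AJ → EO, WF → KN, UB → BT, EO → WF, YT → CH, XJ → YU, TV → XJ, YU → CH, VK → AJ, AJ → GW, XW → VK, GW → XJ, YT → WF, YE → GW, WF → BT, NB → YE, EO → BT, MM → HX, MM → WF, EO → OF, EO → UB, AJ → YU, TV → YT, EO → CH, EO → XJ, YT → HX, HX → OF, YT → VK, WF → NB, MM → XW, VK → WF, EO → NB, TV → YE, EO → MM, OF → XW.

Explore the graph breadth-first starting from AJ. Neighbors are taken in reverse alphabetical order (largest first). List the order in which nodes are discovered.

AJ → YU → NB → GW → EO → CH → YE → XJ → XW → VK → TV → MM → WF → UB → OF → BT → YT → HX → KN

Visit AJ; enqueue YU, NB, GW, EO → queue [YU, NB, GW, EO]
Visit YU; enqueue CH → queue [NB, GW, EO, CH]
Visit NB; enqueue YE, XJ → queue [GW, EO, CH, YE, XJ]
Visit GW; enqueue XW, VK, TV, MM → queue [EO, CH, YE, XJ, XW, VK, TV, MM]
Visit EO; enqueue WF, UB, OF, BT → queue [CH, YE, XJ, XW, VK, TV, MM, WF, UB, OF, BT]
Visit CH → queue [YE, XJ, XW, VK, TV, MM, WF, UB, OF, BT]
Visit YE → queue [XJ, XW, VK, TV, MM, WF, UB, OF, BT]
Visit XJ → queue [XW, VK, TV, MM, WF, UB, OF, BT]
Visit XW → queue [VK, TV, MM, WF, UB, OF, BT]
Visit VK → queue [TV, MM, WF, UB, OF, BT]
Visit TV; enqueue YT → queue [MM, WF, UB, OF, BT, YT]
Visit MM; enqueue HX → queue [WF, UB, OF, BT, YT, HX]
Visit WF; enqueue KN → queue [UB, OF, BT, YT, HX, KN]
Visit UB → queue [OF, BT, YT, HX, KN]
Visit OF → queue [BT, YT, HX, KN]
Visit BT → queue [YT, HX, KN]
Visit YT → queue [HX, KN]
Visit HX → queue [KN]
Visit KN → queue []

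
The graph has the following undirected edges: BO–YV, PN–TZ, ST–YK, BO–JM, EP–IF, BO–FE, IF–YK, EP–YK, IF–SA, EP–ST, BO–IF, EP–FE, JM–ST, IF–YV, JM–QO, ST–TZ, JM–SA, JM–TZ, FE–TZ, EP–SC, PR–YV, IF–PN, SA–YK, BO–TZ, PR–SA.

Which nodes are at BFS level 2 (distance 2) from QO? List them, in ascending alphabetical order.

Level 0: QO
Level 1: JM
Level 2: BO, SA, ST, TZ
Level 3: EP, FE, IF, PN, PR, YK, YV
Level 4: SC

BO, SA, ST, TZ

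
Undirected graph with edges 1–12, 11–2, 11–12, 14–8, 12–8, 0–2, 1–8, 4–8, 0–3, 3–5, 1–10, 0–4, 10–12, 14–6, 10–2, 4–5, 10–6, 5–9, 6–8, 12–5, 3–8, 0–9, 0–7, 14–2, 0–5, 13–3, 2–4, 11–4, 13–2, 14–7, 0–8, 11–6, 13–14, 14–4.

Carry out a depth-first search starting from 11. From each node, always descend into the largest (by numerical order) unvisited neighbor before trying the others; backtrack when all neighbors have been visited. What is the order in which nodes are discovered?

11 → 12 → 10 → 6 → 14 → 13 → 3 → 8 → 4 → 5 → 9 → 0 → 7 → 2 → 1

Visit 11
11 → 12
12 → 10
10 → 6
6 → 14
14 → 13
13 → 3
3 → 8
8 → 4
4 → 5
5 → 9
9 → 0
0 → 7
0 → 2
8 → 1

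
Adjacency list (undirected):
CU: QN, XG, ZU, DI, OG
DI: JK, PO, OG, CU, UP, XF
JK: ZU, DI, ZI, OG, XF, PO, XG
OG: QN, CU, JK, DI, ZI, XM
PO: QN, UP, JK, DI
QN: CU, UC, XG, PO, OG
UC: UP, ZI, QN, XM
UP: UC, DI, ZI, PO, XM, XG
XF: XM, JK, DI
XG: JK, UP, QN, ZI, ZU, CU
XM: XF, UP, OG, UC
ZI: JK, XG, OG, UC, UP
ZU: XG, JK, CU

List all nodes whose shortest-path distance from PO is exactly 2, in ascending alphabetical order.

CU, OG, UC, XF, XG, XM, ZI, ZU

Level 0: PO
Level 1: DI, JK, QN, UP
Level 2: CU, OG, UC, XF, XG, XM, ZI, ZU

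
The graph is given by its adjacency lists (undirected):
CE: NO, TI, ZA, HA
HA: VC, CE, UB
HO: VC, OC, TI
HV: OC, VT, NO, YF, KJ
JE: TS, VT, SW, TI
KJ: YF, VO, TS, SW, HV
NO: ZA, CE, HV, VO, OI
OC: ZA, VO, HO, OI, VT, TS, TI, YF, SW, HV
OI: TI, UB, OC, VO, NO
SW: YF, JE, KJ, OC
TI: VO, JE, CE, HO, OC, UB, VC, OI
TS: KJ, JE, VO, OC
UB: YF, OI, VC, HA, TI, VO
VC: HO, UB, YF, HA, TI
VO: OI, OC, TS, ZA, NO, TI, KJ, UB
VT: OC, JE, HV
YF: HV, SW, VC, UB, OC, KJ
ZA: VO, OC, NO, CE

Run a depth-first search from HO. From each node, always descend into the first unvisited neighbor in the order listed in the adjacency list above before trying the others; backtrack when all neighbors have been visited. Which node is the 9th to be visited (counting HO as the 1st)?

OI

Visit HO
HO → VC
VC → UB
UB → YF
YF → HV
HV → OC
OC → ZA
ZA → VO
VO → OI
OI → TI
TI → JE
JE → TS
TS → KJ
KJ → SW
JE → VT
TI → CE
CE → NO
CE → HA

Visit order: HO, VC, UB, YF, HV, OC, ZA, VO, OI, TI, JE, TS, KJ, SW, VT, CE, NO, HA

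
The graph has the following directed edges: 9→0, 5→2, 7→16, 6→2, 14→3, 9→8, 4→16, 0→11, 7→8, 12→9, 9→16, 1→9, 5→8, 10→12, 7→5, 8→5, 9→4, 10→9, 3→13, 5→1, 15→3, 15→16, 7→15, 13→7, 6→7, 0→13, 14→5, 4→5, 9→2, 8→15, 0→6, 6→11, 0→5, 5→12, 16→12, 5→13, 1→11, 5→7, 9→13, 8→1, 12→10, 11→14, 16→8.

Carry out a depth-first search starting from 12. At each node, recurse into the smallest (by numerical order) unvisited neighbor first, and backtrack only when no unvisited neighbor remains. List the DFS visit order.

Visit 12
12 → 9
9 → 0
0 → 5
5 → 1
1 → 11
11 → 14
14 → 3
3 → 13
13 → 7
7 → 8
8 → 15
15 → 16
5 → 2
0 → 6
9 → 4
12 → 10

12 -> 9 -> 0 -> 5 -> 1 -> 11 -> 14 -> 3 -> 13 -> 7 -> 8 -> 15 -> 16 -> 2 -> 6 -> 4 -> 10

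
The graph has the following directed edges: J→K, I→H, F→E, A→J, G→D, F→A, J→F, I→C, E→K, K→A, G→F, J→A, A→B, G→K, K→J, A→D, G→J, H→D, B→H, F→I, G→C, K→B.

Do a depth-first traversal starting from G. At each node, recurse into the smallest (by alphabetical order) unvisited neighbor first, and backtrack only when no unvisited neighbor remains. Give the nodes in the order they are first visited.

G C D F A B H J K E I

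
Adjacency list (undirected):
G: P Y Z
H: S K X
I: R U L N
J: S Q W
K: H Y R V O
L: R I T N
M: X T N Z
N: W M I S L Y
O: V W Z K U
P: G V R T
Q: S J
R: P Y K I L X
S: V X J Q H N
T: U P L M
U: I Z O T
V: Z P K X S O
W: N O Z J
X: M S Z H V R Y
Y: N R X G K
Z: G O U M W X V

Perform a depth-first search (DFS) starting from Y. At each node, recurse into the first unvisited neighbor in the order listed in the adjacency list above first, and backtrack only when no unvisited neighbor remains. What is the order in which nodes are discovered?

Y N W O V Z G P R K H S X M T U I L J Q

Visit Y
Y → N
N → W
W → O
O → V
V → Z
Z → G
G → P
P → R
R → K
K → H
H → S
S → X
X → M
M → T
T → U
U → I
I → L
S → J
J → Q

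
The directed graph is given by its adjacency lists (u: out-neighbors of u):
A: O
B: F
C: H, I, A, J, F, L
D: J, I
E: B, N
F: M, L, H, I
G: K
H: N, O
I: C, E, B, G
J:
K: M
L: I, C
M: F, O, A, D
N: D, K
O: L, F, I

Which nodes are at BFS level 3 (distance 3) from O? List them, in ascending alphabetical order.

A, D, J, K, N

Level 0: O
Level 1: F, I, L
Level 2: B, C, E, G, H, M
Level 3: A, D, J, K, N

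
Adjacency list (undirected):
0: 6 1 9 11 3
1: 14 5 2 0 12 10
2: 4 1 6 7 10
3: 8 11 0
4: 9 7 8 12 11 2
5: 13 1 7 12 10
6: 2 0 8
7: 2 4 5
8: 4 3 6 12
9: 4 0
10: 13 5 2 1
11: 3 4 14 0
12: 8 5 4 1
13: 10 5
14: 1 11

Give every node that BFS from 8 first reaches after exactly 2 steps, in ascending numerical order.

0, 1, 2, 5, 7, 9, 11

Level 0: 8
Level 1: 3, 4, 6, 12
Level 2: 0, 1, 2, 5, 7, 9, 11
Level 3: 10, 13, 14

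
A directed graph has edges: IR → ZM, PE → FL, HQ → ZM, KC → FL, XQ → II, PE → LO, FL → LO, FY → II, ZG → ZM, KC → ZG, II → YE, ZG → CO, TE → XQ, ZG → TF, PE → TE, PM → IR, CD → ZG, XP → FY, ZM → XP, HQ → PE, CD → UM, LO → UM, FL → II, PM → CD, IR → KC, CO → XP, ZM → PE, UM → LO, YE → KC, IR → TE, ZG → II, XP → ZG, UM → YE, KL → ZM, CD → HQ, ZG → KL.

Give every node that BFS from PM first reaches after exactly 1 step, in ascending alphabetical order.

Level 0: PM
Level 1: CD, IR
Level 2: HQ, KC, TE, UM, ZG, ZM
Level 3: CO, FL, II, KL, LO, PE, TF, XP, XQ, YE
Level 4: FY

CD, IR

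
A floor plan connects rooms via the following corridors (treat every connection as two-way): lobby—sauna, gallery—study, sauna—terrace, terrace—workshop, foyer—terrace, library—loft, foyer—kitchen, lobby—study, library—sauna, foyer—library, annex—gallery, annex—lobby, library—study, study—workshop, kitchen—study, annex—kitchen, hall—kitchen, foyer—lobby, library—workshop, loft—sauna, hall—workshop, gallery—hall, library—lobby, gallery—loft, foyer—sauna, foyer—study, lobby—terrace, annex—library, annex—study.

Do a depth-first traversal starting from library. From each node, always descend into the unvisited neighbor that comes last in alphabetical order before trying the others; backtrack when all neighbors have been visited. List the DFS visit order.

library, workshop, terrace, sauna, loft, gallery, study, lobby, foyer, kitchen, hall, annex

Visit library
library → workshop
workshop → terrace
terrace → sauna
sauna → loft
loft → gallery
gallery → study
study → lobby
lobby → foyer
foyer → kitchen
kitchen → hall
kitchen → annex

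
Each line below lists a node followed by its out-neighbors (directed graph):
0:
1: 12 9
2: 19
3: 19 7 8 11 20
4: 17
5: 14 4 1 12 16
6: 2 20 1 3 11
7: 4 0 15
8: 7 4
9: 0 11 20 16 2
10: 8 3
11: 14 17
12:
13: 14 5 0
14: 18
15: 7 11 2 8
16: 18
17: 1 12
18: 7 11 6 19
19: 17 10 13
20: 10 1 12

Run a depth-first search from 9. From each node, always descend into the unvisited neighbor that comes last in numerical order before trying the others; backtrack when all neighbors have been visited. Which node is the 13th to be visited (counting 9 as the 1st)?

Visit 9
9 → 20
20 → 12
20 → 10
10 → 8
8 → 7
7 → 15
15 → 11
11 → 17
17 → 1
11 → 14
14 → 18
18 → 19
19 → 13
13 → 5
5 → 16
5 → 4
13 → 0
18 → 6
6 → 3
6 → 2

Visit order: 9, 20, 12, 10, 8, 7, 15, 11, 17, 1, 14, 18, 19, 13, 5, 16, 4, 0, 6, 3, 2

19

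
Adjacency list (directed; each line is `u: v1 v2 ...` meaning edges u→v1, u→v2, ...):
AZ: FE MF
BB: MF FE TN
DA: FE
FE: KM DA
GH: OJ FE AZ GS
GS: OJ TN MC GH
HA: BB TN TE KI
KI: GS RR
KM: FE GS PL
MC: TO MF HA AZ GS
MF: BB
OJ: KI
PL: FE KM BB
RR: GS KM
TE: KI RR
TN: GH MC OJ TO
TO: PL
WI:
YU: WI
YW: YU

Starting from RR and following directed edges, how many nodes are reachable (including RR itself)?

BFS from RR visits: RR, GS, KM, GH, MC, OJ, TN, FE, PL, AZ, HA, MF, TO, KI, DA, BB, TE
Reachable nodes: 17 of 20 total.

17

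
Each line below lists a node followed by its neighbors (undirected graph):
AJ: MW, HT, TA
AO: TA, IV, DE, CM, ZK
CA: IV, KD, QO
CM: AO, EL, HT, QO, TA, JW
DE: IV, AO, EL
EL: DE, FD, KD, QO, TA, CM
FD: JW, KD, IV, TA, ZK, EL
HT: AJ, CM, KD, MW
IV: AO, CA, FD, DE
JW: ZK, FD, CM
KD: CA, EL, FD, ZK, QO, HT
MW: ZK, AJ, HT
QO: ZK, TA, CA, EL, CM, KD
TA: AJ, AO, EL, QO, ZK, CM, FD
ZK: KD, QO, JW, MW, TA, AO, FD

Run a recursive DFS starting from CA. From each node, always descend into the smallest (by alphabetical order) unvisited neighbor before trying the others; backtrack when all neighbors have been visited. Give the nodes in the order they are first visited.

Visit CA
CA → IV
IV → AO
AO → CM
CM → EL
EL → DE
EL → FD
FD → JW
JW → ZK
ZK → KD
KD → HT
HT → AJ
AJ → MW
AJ → TA
TA → QO

CA IV AO CM EL DE FD JW ZK KD HT AJ MW TA QO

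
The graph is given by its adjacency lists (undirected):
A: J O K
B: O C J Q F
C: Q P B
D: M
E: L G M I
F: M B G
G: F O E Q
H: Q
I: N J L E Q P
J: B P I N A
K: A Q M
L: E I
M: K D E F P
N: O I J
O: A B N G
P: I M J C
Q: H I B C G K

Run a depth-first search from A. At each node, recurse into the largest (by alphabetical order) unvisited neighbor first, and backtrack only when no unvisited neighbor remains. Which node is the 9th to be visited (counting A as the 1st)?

I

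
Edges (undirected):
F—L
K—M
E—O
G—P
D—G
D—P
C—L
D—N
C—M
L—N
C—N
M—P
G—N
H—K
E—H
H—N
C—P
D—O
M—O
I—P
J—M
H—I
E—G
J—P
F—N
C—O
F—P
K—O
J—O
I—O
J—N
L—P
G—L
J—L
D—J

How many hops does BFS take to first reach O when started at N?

Level 0: N
Level 1: C, D, F, G, H, J, L
Level 2: E, I, K, M, O, P
O first appears at level 2.

2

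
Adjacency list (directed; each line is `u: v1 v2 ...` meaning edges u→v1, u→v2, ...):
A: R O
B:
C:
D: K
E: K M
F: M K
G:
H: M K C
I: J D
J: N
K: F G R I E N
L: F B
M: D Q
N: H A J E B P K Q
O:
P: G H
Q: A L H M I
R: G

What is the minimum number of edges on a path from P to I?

3

Level 0: P
Level 1: G, H
Level 2: C, K, M
Level 3: D, E, F, I, N, Q, R
Level 4: A, B, J, L
Level 5: O
I first appears at level 3.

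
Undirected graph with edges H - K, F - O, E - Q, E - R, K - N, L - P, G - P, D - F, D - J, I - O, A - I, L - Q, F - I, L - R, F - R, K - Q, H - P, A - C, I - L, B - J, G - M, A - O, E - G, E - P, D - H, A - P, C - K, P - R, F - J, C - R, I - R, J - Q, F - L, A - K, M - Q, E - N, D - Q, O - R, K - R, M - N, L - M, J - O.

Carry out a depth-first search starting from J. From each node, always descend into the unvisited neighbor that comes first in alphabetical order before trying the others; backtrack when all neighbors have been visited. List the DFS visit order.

Visit J
J → B
J → D
D → F
F → I
I → A
A → C
C → K
K → H
H → P
P → E
E → G
G → M
M → L
L → Q
L → R
R → O
M → N

J, B, D, F, I, A, C, K, H, P, E, G, M, L, Q, R, O, N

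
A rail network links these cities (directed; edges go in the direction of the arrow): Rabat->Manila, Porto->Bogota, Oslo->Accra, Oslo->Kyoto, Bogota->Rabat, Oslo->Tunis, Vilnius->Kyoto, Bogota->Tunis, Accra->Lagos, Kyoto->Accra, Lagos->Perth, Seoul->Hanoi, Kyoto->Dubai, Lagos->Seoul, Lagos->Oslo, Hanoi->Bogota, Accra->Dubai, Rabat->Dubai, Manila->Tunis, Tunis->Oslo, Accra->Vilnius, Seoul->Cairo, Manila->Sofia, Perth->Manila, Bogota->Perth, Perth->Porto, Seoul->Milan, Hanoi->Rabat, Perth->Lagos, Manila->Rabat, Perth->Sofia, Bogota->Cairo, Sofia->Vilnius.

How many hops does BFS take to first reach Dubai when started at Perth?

Level 0: Perth
Level 1: Lagos, Manila, Porto, Sofia
Level 2: Bogota, Oslo, Rabat, Seoul, Tunis, Vilnius
Level 3: Accra, Cairo, Dubai, Hanoi, Kyoto, Milan
Dubai first appears at level 3.

3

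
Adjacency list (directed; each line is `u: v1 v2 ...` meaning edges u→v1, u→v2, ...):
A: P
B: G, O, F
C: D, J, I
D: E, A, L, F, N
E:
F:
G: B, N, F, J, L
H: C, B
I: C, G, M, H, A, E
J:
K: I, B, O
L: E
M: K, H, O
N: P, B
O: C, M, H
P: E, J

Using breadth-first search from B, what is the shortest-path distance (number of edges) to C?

Level 0: B
Level 1: F, G, O
Level 2: C, H, J, L, M, N
Level 3: D, E, I, K, P
Level 4: A
C first appears at level 2.

2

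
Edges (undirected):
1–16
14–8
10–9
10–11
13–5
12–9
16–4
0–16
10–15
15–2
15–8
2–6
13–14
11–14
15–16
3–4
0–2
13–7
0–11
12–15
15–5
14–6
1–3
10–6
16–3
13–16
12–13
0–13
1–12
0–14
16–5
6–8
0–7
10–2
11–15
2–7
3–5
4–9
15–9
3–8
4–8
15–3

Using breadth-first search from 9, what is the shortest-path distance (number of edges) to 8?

2

Level 0: 9
Level 1: 4, 10, 12, 15
Level 2: 1, 2, 3, 5, 6, 8, 11, 13, 16
Level 3: 0, 7, 14
8 first appears at level 2.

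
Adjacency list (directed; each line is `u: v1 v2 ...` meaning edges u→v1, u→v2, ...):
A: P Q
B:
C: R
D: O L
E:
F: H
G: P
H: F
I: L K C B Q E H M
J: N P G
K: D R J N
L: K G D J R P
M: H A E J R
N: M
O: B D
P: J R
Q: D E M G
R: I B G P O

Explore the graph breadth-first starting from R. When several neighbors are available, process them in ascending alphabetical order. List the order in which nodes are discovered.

Visit R; enqueue B, G, I, O, P → queue [B, G, I, O, P]
Visit B → queue [G, I, O, P]
Visit G → queue [I, O, P]
Visit I; enqueue C, E, H, K, L, M, Q → queue [O, P, C, E, H, K, L, M, Q]
Visit O; enqueue D → queue [P, C, E, H, K, L, M, Q, D]
Visit P; enqueue J → queue [C, E, H, K, L, M, Q, D, J]
Visit C → queue [E, H, K, L, M, Q, D, J]
Visit E → queue [H, K, L, M, Q, D, J]
Visit H; enqueue F → queue [K, L, M, Q, D, J, F]
Visit K; enqueue N → queue [L, M, Q, D, J, F, N]
Visit L → queue [M, Q, D, J, F, N]
Visit M; enqueue A → queue [Q, D, J, F, N, A]
Visit Q → queue [D, J, F, N, A]
Visit D → queue [J, F, N, A]
Visit J → queue [F, N, A]
Visit F → queue [N, A]
Visit N → queue [A]
Visit A → queue []

R B G I O P C E H K L M Q D J F N A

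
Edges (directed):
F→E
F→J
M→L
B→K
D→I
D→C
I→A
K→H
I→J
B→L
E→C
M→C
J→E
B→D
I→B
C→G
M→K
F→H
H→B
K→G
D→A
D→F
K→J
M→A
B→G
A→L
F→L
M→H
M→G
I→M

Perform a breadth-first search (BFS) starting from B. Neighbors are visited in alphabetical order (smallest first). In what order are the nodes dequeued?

B -> D -> G -> K -> L -> A -> C -> F -> I -> H -> J -> E -> M

Visit B; enqueue D, G, K, L → queue [D, G, K, L]
Visit D; enqueue A, C, F, I → queue [G, K, L, A, C, F, I]
Visit G → queue [K, L, A, C, F, I]
Visit K; enqueue H, J → queue [L, A, C, F, I, H, J]
Visit L → queue [A, C, F, I, H, J]
Visit A → queue [C, F, I, H, J]
Visit C → queue [F, I, H, J]
Visit F; enqueue E → queue [I, H, J, E]
Visit I; enqueue M → queue [H, J, E, M]
Visit H → queue [J, E, M]
Visit J → queue [E, M]
Visit E → queue [M]
Visit M → queue []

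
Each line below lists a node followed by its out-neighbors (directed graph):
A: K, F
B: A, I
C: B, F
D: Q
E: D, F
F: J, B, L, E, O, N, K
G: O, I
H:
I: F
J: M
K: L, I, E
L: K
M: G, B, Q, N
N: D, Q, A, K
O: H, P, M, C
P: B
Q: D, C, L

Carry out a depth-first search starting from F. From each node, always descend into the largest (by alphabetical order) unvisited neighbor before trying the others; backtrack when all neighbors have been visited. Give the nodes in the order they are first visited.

Visit F
F → O
O → P
P → B
B → I
B → A
A → K
K → L
K → E
E → D
D → Q
Q → C
O → M
M → N
M → G
O → H
F → J

F -> O -> P -> B -> I -> A -> K -> L -> E -> D -> Q -> C -> M -> N -> G -> H -> J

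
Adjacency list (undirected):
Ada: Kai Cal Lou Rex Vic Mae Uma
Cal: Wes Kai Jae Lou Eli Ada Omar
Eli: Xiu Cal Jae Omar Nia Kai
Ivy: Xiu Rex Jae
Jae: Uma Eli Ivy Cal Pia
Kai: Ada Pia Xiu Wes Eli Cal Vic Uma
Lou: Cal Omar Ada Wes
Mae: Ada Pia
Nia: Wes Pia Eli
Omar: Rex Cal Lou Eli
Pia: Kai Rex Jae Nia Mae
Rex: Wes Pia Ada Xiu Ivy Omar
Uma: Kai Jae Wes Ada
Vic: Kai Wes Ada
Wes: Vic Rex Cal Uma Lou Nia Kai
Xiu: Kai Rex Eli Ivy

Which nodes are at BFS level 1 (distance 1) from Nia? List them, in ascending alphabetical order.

Level 0: Nia
Level 1: Eli, Pia, Wes
Level 2: Cal, Jae, Kai, Lou, Mae, Omar, Rex, Uma, Vic, Xiu
Level 3: Ada, Ivy

Eli, Pia, Wes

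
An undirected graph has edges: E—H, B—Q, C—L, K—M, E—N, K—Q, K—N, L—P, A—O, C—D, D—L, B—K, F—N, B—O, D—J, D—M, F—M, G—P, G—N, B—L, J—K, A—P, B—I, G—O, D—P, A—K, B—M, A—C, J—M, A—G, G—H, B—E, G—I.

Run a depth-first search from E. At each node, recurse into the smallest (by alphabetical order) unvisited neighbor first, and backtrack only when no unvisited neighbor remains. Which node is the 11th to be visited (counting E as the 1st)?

F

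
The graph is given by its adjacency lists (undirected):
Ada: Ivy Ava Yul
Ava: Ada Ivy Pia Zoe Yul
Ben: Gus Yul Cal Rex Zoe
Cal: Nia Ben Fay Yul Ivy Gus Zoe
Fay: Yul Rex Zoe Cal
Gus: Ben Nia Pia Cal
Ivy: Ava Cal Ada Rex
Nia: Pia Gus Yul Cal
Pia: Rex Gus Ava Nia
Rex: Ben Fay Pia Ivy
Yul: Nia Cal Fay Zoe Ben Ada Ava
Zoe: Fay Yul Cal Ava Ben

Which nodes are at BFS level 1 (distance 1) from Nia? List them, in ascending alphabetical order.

Cal, Gus, Pia, Yul

Level 0: Nia
Level 1: Cal, Gus, Pia, Yul
Level 2: Ada, Ava, Ben, Fay, Ivy, Rex, Zoe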